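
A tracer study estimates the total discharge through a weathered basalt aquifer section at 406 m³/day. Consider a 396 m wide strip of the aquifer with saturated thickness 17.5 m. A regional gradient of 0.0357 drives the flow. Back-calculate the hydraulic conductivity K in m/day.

1.64

Cross-sectional area A = 396 × 17.5 = 6930 m².
Hydraulic gradient i = 0.0357.
From Q = K·A·i, K = Q / (A·i) = 406 / (6930 × 0.03570) = 1.641 m/day.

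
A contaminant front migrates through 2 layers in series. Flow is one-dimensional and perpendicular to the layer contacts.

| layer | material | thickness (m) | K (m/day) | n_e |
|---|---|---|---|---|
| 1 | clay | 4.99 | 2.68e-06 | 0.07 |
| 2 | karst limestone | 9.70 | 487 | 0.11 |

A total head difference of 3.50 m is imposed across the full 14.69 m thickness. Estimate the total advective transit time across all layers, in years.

2060

With flow normal to the layers, continuity requires the same specific discharge q through every layer.
Σ(b_i/K_i) = 4.99/2.68e-06 + 9.70/487 = 1.862e+06 d.
q = Δh / Σ(b_i/K_i) = 3.50 / 1.862e+06 = 1.880e-06 m/day.
In each layer the seepage velocity is v_i = q/n_i, so the layer transit time is t_i = b_i·n_i / q:
  layer 1 (clay): t_1 = 4.99 × 0.07 / 1.880e-06 = 1.858e+05 d
  layer 2 (karst limestone): t_2 = 9.70 × 0.11 / 1.880e-06 = 5.676e+05 d
Total t = Σ t_i = 7.534e+05 days = 2063 years.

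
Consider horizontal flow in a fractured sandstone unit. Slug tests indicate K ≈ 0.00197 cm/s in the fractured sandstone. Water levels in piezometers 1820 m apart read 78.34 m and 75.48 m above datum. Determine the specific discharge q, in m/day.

0.00267

Convert K: 0.00197 cm/s × 864 = 1.702 m/day.
Hydraulic gradient i = (78.34 − 75.48) / 1820 = 2.86 / 1820 = 0.001571.
Specific discharge q = K · i = 1.702 × 0.001571 = 0.002675 m/day.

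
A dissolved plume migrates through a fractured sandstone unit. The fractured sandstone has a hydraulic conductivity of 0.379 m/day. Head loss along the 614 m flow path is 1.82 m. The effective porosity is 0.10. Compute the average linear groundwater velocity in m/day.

Hydraulic gradient i = Δh / L = 1.82 / 614 = 0.002964.
Darcy flux q = K · i = 0.3790 × 0.002964 = 0.001123 m/day.
Seepage velocity v = q / n_e = 0.001123 / 0.10 = 0.01123 m/day.

0.0112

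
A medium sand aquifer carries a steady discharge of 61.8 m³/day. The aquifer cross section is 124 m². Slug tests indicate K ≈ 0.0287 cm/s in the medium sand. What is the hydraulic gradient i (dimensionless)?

0.0201

Convert K: 0.0287 cm/s × 864 = 24.80 m/day.
From Q = K·A·i, i = Q / (K·A) = 61.8 / (24.80 × 124.0) = 0.02010.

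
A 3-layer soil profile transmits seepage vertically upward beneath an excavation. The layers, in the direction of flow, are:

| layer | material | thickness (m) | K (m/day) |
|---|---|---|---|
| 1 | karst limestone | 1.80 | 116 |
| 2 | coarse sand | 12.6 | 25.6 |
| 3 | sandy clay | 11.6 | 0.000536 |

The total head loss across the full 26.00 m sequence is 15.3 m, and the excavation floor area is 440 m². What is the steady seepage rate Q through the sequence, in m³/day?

0.311

Flow is perpendicular to layering, so the layers act in series and the equivalent K is the thickness-weighted harmonic mean.
Total thickness L = 1.80 + 12.6 + 11.6 = 26.00 m.
Σ(b_i/K_i) = 1.80/116 + 12.6/25.6 + 11.6/0.000536 = 21642 d.
K_eq = L / Σ(b_i/K_i) = 26.00 / 21642 = 0.001201 m/day.
Q = K_eq · A · (Δh/L) = 0.001201 × 440 × (15.3/26.00) = 0.3111 m³/day.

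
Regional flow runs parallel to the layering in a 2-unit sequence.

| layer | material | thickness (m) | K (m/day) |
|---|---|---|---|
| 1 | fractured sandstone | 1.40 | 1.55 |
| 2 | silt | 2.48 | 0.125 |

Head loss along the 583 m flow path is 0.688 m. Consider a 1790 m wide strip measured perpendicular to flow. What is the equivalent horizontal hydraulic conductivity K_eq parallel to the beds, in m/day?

0.639

Flow is parallel to layering, so each bed carries its own Darcy discharge and the transmissivities add.
Σ(K_i·b_i) = 1.55×1.40 + 0.125×2.48 = 2.480 m²/day.
Total thickness b = 3.880 m, so K_eq = Σ(K_i·b_i)/b = 0.6392 m/day.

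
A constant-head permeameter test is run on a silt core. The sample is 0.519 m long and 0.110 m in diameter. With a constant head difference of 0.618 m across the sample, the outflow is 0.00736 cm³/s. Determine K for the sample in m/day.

0.0562

Cross-sectional area A = π·(d/2)² = π × (0.110/2)² = 0.009503 m².
Convert discharge: 0.00736 cm³/s = 7.360e-09 m³/s.
Darcy's law rearranged: K = Q·L / (A·Δh) = 7.360e-09 × 0.519 / (0.009503 × 0.618) = 6.504e-07 m/s = 0.05619 m/day.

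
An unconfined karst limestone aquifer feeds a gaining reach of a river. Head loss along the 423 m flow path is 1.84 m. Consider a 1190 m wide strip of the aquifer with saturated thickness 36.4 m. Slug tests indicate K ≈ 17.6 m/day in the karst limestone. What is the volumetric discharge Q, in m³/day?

Cross-sectional area A = 1190 × 36.4 = 43316 m².
Hydraulic gradient i = Δh / L = 1.84 / 423 = 0.004350.
Darcy's law: Q = K · A · i = 17.60 × 43316 × 0.004350 = 3316 m³/day.

3320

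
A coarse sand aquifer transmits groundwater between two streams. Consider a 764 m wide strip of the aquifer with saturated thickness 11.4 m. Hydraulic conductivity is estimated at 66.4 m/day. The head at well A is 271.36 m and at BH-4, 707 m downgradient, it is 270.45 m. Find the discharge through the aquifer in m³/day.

744

Cross-sectional area A = 764 × 11.4 = 8710 m².
Hydraulic gradient i = (271.36 − 270.45) / 707 = 0.91 / 707 = 0.001287.
Darcy's law: Q = K · A · i = 66.40 × 8710 × 0.001287 = 744.4 m³/day.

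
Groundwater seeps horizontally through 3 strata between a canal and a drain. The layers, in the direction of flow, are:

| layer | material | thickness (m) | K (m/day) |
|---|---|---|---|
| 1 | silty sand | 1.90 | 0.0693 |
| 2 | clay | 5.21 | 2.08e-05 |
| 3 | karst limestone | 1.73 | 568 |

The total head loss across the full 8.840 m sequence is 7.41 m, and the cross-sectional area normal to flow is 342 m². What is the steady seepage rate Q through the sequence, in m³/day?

0.0101

Flow is perpendicular to layering, so the layers act in series and the equivalent K is the thickness-weighted harmonic mean.
Total thickness L = 1.90 + 5.21 + 1.73 = 8.840 m.
Σ(b_i/K_i) = 1.90/0.0693 + 5.21/2.08e-05 + 1.73/568 = 2.505e+05 d.
K_eq = L / Σ(b_i/K_i) = 8.840 / 2.505e+05 = 3.529e-05 m/day.
Q = K_eq · A · (Δh/L) = 3.529e-05 × 342 × (7.41/8.840) = 0.01012 m³/day.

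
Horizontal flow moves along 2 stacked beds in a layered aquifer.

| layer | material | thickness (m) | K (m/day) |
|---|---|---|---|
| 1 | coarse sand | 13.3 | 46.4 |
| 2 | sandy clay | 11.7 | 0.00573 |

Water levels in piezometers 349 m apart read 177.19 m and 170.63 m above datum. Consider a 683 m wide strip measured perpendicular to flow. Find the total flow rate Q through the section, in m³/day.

Flow is parallel to layering, so each bed carries its own Darcy discharge and the transmissivities add.
Σ(K_i·b_i) = 46.4×13.3 + 0.00573×11.7 = 617.2 m²/day.
Hydraulic gradient i = (177.19 − 170.63) / 349 = 6.56 / 349 = 0.01880.
Q = Σ(K_i·b_i) · W · i = 617.2 × 683 × 0.01880 = 7923 m³/day.

7920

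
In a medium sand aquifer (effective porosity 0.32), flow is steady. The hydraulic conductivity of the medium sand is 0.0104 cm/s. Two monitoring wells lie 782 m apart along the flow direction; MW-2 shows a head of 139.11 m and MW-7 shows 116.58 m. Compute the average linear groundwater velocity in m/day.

0.809

Convert K: 0.0104 cm/s × 864 = 8.986 m/day.
Hydraulic gradient i = (139.11 − 116.58) / 782 = 22.53 / 782 = 0.02881.
Darcy flux q = K · i = 8.986 × 0.02881 = 0.2589 m/day.
Seepage velocity v = q / n_e = 0.2589 / 0.32 = 0.8090 m/day.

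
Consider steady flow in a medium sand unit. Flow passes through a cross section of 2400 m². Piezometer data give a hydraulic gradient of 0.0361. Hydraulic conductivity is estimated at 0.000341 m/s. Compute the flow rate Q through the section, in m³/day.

2550

Convert K: 0.000341 m/s × 86400 = 29.46 m/day.
Hydraulic gradient i = 0.0361.
Darcy's law: Q = K · A · i = 29.46 × 2400 × 0.03610 = 2553 m³/day.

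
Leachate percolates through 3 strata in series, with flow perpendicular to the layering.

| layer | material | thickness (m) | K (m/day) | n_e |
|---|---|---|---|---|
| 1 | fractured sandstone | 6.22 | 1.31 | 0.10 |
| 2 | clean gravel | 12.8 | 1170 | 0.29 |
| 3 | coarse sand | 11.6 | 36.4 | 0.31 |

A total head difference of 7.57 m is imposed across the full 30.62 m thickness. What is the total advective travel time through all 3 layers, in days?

With flow normal to the layers, continuity requires the same specific discharge q through every layer.
Σ(b_i/K_i) = 6.22/1.31 + 12.8/1170 + 11.6/36.4 = 5.078 d.
q = Δh / Σ(b_i/K_i) = 7.57 / 5.078 = 1.491 m/day.
In each layer the seepage velocity is v_i = q/n_i, so the layer transit time is t_i = b_i·n_i / q:
  layer 1 (fractured sandstone): t_1 = 6.22 × 0.10 / 1.491 = 0.4172 d
  layer 2 (clean gravel): t_2 = 12.8 × 0.29 / 1.491 = 2.490 d
  layer 3 (coarse sand): t_3 = 11.6 × 0.31 / 1.491 = 2.412 d
Total t = Σ t_i = 5.319 days.

5.32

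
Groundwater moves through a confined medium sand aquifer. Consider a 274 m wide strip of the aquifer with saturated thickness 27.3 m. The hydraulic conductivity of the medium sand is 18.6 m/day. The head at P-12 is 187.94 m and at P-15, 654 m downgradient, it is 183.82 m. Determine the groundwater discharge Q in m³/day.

876

Cross-sectional area A = 274 × 27.3 = 7480 m².
Hydraulic gradient i = (187.94 − 183.82) / 654 = 4.12 / 654 = 0.006300.
Darcy's law: Q = K · A · i = 18.60 × 7480 × 0.006300 = 876.5 m³/day.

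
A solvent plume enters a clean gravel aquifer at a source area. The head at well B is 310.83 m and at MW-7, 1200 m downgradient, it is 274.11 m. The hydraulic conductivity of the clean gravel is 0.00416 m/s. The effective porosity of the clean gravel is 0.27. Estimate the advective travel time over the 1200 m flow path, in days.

29.5

Convert K: 0.00416 m/s × 86400 = 359.4 m/day.
Hydraulic gradient i = (310.83 − 274.11) / 1200 = 36.72 / 1200 = 0.03060.
Darcy flux q = K · i = 359.4 × 0.03060 = 11.00 m/day.
Seepage velocity v = q / n_e = 11.00 / 0.27 = 40.73 m/day.
Travel time t = L / v = 1200 / 40.73 = 29.46 days.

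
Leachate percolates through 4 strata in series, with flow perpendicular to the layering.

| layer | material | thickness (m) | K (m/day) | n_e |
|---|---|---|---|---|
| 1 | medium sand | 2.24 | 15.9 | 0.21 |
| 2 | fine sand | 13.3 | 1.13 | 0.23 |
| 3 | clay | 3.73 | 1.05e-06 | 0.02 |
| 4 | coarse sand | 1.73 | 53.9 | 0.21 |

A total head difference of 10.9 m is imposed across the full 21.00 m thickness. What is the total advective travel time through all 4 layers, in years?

3540

With flow normal to the layers, continuity requires the same specific discharge q through every layer.
Σ(b_i/K_i) = 2.24/15.9 + 13.3/1.13 + 3.73/1.05e-06 + 1.73/53.9 = 3.552e+06 d.
q = Δh / Σ(b_i/K_i) = 10.9 / 3.552e+06 = 3.068e-06 m/day.
In each layer the seepage velocity is v_i = q/n_i, so the layer transit time is t_i = b_i·n_i / q:
  layer 1 (medium sand): t_1 = 2.24 × 0.21 / 3.068e-06 = 1.533e+05 d
  layer 2 (fine sand): t_2 = 13.3 × 0.23 / 3.068e-06 = 9.970e+05 d
  layer 3 (clay): t_3 = 3.73 × 0.02 / 3.068e-06 = 24313 d
  layer 4 (coarse sand): t_4 = 1.73 × 0.21 / 3.068e-06 = 1.184e+05 d
Total t = Σ t_i = 1.293e+06 days = 3540 years.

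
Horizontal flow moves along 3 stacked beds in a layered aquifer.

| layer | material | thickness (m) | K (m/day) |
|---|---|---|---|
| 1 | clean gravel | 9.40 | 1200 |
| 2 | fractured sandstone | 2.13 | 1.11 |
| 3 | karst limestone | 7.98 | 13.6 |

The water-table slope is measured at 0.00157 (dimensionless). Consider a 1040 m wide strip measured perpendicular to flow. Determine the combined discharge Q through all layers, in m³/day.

18600

Flow is parallel to layering, so each bed carries its own Darcy discharge and the transmissivities add.
Σ(K_i·b_i) = 1200×9.40 + 1.11×2.13 + 13.6×7.98 = 11391 m²/day.
Hydraulic gradient i = 0.00157.
Q = Σ(K_i·b_i) · W · i = 11391 × 1040 × 0.001570 = 18599 m³/day.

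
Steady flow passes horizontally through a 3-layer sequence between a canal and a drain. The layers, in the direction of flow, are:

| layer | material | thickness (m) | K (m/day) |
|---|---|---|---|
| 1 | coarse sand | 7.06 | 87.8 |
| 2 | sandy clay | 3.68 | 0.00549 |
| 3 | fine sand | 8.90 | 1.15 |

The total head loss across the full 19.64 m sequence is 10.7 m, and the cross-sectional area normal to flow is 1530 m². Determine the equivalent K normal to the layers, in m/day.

Flow is perpendicular to layering, so the layers act in series and the equivalent K is the thickness-weighted harmonic mean.
Total thickness L = 7.06 + 3.68 + 8.90 = 19.64 m.
Σ(b_i/K_i) = 7.06/87.8 + 3.68/0.00549 + 8.90/1.15 = 678.1 d.
K_eq = L / Σ(b_i/K_i) = 19.64 / 678.1 = 0.02896 m/day.

0.0290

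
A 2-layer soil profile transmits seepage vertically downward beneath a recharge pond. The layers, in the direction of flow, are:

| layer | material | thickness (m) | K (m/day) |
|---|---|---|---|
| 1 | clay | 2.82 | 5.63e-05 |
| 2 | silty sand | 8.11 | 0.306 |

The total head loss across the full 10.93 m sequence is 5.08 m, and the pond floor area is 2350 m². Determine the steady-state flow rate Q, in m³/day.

Flow is perpendicular to layering, so the layers act in series and the equivalent K is the thickness-weighted harmonic mean.
Total thickness L = 2.82 + 8.11 = 10.93 m.
Σ(b_i/K_i) = 2.82/5.63e-05 + 8.11/0.306 = 50115 d.
K_eq = L / Σ(b_i/K_i) = 10.93 / 50115 = 0.0002181 m/day.
Q = K_eq · A · (Δh/L) = 0.0002181 × 2350 × (5.08/10.93) = 0.2382 m³/day.

0.238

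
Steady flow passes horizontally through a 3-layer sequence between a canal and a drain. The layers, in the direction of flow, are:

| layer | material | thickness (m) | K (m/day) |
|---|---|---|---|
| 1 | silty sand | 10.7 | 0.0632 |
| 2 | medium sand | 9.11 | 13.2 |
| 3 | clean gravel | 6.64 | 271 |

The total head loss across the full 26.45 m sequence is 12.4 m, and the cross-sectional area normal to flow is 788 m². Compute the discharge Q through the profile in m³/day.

57.5

Flow is perpendicular to layering, so the layers act in series and the equivalent K is the thickness-weighted harmonic mean.
Total thickness L = 10.7 + 9.11 + 6.64 = 26.45 m.
Σ(b_i/K_i) = 10.7/0.0632 + 9.11/13.2 + 6.64/271 = 170.0 d.
K_eq = L / Σ(b_i/K_i) = 26.45 / 170.0 = 0.1556 m/day.
Q = K_eq · A · (Δh/L) = 0.1556 × 788 × (12.4/26.45) = 57.47 m³/day.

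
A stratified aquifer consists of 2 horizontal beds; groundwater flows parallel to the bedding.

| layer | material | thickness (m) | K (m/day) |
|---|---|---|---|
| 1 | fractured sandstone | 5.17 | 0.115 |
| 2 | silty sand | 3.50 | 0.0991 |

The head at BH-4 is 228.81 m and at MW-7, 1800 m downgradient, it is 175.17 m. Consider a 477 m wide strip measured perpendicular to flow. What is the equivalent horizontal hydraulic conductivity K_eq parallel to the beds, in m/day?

Flow is parallel to layering, so each bed carries its own Darcy discharge and the transmissivities add.
Σ(K_i·b_i) = 0.115×5.17 + 0.0991×3.50 = 0.9414 m²/day.
Total thickness b = 8.670 m, so K_eq = Σ(K_i·b_i)/b = 0.1086 m/day.

0.109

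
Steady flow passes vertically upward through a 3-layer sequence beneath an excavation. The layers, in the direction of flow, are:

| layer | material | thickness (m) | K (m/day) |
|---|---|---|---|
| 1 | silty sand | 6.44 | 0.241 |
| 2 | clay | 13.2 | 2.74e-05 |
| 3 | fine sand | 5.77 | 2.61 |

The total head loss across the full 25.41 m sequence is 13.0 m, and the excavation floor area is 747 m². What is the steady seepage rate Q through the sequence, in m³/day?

0.0202

Flow is perpendicular to layering, so the layers act in series and the equivalent K is the thickness-weighted harmonic mean.
Total thickness L = 6.44 + 13.2 + 5.77 = 25.41 m.
Σ(b_i/K_i) = 6.44/0.241 + 13.2/2.74e-05 + 5.77/2.61 = 4.818e+05 d.
K_eq = L / Σ(b_i/K_i) = 25.41 / 4.818e+05 = 5.274e-05 m/day.
Q = K_eq · A · (Δh/L) = 5.274e-05 × 747 × (13.0/25.41) = 0.02016 m³/day.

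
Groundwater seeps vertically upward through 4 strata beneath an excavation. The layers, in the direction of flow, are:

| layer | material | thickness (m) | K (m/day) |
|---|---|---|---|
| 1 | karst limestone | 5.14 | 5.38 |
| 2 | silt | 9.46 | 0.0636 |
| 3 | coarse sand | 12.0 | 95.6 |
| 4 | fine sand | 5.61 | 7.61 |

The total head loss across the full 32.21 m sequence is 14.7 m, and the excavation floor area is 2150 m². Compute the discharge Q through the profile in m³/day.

210

Flow is perpendicular to layering, so the layers act in series and the equivalent K is the thickness-weighted harmonic mean.
Total thickness L = 5.14 + 9.46 + 12.0 + 5.61 = 32.21 m.
Σ(b_i/K_i) = 5.14/5.38 + 9.46/0.0636 + 12.0/95.6 + 5.61/7.61 = 150.6 d.
K_eq = L / Σ(b_i/K_i) = 32.21 / 150.6 = 0.2139 m/day.
Q = K_eq · A · (Δh/L) = 0.2139 × 2150 × (14.7/32.21) = 209.9 m³/day.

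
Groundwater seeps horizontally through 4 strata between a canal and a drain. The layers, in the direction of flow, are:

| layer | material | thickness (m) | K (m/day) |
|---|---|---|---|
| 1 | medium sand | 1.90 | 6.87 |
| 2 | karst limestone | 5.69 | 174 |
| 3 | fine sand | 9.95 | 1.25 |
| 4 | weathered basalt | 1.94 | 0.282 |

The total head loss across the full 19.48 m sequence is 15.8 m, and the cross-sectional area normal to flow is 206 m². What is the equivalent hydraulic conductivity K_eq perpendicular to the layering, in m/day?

1.29

Flow is perpendicular to layering, so the layers act in series and the equivalent K is the thickness-weighted harmonic mean.
Total thickness L = 1.90 + 5.69 + 9.95 + 1.94 = 19.48 m.
Σ(b_i/K_i) = 1.90/6.87 + 5.69/174 + 9.95/1.25 + 1.94/0.282 = 15.15 d.
K_eq = L / Σ(b_i/K_i) = 19.48 / 15.15 = 1.286 m/day.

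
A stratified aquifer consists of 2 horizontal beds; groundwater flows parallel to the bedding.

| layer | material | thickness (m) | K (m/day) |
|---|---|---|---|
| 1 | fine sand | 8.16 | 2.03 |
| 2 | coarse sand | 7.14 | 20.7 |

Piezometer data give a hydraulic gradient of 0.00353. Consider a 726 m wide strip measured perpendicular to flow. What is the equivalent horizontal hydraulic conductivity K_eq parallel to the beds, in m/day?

10.7

Flow is parallel to layering, so each bed carries its own Darcy discharge and the transmissivities add.
Σ(K_i·b_i) = 2.03×8.16 + 20.7×7.14 = 164.4 m²/day.
Total thickness b = 15.30 m, so K_eq = Σ(K_i·b_i)/b = 10.74 m/day.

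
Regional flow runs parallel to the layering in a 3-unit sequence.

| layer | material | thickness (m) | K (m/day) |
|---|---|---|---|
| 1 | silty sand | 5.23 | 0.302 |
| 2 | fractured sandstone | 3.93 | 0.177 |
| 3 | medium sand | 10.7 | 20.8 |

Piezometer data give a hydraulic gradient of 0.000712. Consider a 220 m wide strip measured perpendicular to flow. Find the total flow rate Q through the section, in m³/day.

35.2

Flow is parallel to layering, so each bed carries its own Darcy discharge and the transmissivities add.
Σ(K_i·b_i) = 0.302×5.23 + 0.177×3.93 + 20.8×10.7 = 224.8 m²/day.
Hydraulic gradient i = 0.000712.
Q = Σ(K_i·b_i) · W · i = 224.8 × 220 × 0.0007120 = 35.22 m³/day.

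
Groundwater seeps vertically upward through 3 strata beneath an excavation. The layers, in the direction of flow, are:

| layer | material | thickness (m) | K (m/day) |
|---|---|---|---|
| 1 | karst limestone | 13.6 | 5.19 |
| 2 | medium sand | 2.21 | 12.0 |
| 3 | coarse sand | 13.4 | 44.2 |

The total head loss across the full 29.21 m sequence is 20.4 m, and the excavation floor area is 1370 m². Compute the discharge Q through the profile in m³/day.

8990

Flow is perpendicular to layering, so the layers act in series and the equivalent K is the thickness-weighted harmonic mean.
Total thickness L = 13.6 + 2.21 + 13.4 = 29.21 m.
Σ(b_i/K_i) = 13.6/5.19 + 2.21/12.0 + 13.4/44.2 = 3.108 d.
K_eq = L / Σ(b_i/K_i) = 29.21 / 3.108 = 9.399 m/day.
Q = K_eq · A · (Δh/L) = 9.399 × 1370 × (20.4/29.21) = 8993 m³/day.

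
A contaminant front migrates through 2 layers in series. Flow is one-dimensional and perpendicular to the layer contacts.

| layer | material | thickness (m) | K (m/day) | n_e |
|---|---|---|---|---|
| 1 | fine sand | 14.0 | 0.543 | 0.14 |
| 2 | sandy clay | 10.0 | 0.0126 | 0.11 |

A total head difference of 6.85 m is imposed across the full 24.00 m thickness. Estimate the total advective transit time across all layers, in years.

With flow normal to the layers, continuity requires the same specific discharge q through every layer.
Σ(b_i/K_i) = 14.0/0.543 + 10.0/0.0126 = 819.4 d.
q = Δh / Σ(b_i/K_i) = 6.85 / 819.4 = 0.008359 m/day.
In each layer the seepage velocity is v_i = q/n_i, so the layer transit time is t_i = b_i·n_i / q:
  layer 1 (fine sand): t_1 = 14.0 × 0.14 / 0.008359 = 234.5 d
  layer 2 (sandy clay): t_2 = 10.0 × 0.11 / 0.008359 = 131.6 d
Total t = Σ t_i = 366.1 days = 1.002 years.

1.00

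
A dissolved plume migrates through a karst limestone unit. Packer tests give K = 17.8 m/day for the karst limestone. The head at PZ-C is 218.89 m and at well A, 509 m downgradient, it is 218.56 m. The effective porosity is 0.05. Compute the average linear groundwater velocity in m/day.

0.231

Hydraulic gradient i = (218.89 − 218.56) / 509 = 0.33 / 509 = 0.0006483.
Darcy flux q = K · i = 17.80 × 0.0006483 = 0.01154 m/day.
Seepage velocity v = q / n_e = 0.01154 / 0.05 = 0.2308 m/day.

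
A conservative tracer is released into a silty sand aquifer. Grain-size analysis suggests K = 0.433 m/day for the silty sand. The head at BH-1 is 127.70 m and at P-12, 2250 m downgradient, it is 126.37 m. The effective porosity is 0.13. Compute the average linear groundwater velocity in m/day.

0.00197

Hydraulic gradient i = (127.70 − 126.37) / 2250 = 1.33 / 2250 = 0.0005911.
Darcy flux q = K · i = 0.4330 × 0.0005911 = 0.0002560 m/day.
Seepage velocity v = q / n_e = 0.0002560 / 0.13 = 0.001969 m/day.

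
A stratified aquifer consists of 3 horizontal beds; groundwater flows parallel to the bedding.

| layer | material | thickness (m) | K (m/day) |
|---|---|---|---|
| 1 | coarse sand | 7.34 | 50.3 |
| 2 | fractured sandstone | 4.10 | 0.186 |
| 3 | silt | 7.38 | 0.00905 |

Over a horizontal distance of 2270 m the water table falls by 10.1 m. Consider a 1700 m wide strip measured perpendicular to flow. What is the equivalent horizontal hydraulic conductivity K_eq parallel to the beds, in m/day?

Flow is parallel to layering, so each bed carries its own Darcy discharge and the transmissivities add.
Σ(K_i·b_i) = 50.3×7.34 + 0.186×4.10 + 0.00905×7.38 = 370.0 m²/day.
Total thickness b = 18.82 m, so K_eq = Σ(K_i·b_i)/b = 19.66 m/day.

19.7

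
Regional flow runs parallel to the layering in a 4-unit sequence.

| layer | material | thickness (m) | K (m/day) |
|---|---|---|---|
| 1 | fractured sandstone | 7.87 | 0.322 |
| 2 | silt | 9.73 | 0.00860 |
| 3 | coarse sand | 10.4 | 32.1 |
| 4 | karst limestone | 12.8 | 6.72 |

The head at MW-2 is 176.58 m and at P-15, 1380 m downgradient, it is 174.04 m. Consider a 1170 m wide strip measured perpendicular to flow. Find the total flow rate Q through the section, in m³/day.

Flow is parallel to layering, so each bed carries its own Darcy discharge and the transmissivities add.
Σ(K_i·b_i) = 0.322×7.87 + 0.00860×9.73 + 32.1×10.4 + 6.72×12.8 = 422.5 m²/day.
Hydraulic gradient i = (176.58 − 174.04) / 1380 = 2.54 / 1380 = 0.001841.
Q = Σ(K_i·b_i) · W · i = 422.5 × 1170 × 0.001841 = 909.8 m³/day.

910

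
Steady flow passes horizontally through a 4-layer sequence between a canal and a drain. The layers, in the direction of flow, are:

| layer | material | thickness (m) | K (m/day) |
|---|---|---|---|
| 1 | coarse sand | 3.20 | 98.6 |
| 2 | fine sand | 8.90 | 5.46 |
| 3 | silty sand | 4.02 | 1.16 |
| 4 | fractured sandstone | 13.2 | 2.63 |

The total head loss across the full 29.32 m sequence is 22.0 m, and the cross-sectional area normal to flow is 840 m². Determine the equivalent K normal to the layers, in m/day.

Flow is perpendicular to layering, so the layers act in series and the equivalent K is the thickness-weighted harmonic mean.
Total thickness L = 3.20 + 8.90 + 4.02 + 13.2 = 29.32 m.
Σ(b_i/K_i) = 3.20/98.6 + 8.90/5.46 + 4.02/1.16 + 13.2/2.63 = 10.15 d.
K_eq = L / Σ(b_i/K_i) = 29.32 / 10.15 = 2.890 m/day.

2.89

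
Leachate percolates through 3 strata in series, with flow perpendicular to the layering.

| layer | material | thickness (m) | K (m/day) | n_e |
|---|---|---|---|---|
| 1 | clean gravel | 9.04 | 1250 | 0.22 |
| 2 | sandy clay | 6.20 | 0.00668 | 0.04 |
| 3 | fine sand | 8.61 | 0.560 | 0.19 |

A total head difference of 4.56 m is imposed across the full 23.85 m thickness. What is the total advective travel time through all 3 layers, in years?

2.19

With flow normal to the layers, continuity requires the same specific discharge q through every layer.
Σ(b_i/K_i) = 9.04/1250 + 6.20/0.00668 + 8.61/0.560 = 943.5 d.
q = Δh / Σ(b_i/K_i) = 4.56 / 943.5 = 0.004833 m/day.
In each layer the seepage velocity is v_i = q/n_i, so the layer transit time is t_i = b_i·n_i / q:
  layer 1 (clean gravel): t_1 = 9.04 × 0.22 / 0.004833 = 411.5 d
  layer 2 (sandy clay): t_2 = 6.20 × 0.04 / 0.004833 = 51.31 d
  layer 3 (fine sand): t_3 = 8.61 × 0.19 / 0.004833 = 338.5 d
Total t = Σ t_i = 801.3 days = 2.194 years.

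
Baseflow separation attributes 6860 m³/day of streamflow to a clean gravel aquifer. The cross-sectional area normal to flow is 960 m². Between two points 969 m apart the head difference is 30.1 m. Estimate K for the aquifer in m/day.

Hydraulic gradient i = Δh / L = 30.1 / 969 = 0.03106.
From Q = K·A·i, K = Q / (A·i) = 6860 / (960.0 × 0.03106) = 230.0 m/day.

230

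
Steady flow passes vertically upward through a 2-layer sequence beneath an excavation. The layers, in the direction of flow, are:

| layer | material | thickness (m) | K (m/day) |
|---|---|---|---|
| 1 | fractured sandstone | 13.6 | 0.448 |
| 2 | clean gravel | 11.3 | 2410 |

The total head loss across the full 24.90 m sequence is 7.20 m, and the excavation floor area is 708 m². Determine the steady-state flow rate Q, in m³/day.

168

Flow is perpendicular to layering, so the layers act in series and the equivalent K is the thickness-weighted harmonic mean.
Total thickness L = 13.6 + 11.3 = 24.90 m.
Σ(b_i/K_i) = 13.6/0.448 + 11.3/2410 = 30.36 d.
K_eq = L / Σ(b_i/K_i) = 24.90 / 30.36 = 0.8201 m/day.
Q = K_eq · A · (Δh/L) = 0.8201 × 708 × (7.20/24.90) = 167.9 m³/day.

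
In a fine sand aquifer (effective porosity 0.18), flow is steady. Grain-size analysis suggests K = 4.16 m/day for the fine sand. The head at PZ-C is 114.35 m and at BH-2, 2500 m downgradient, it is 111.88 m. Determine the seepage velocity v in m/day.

0.0228

Hydraulic gradient i = (114.35 − 111.88) / 2500 = 2.47 / 2500 = 0.0009880.
Darcy flux q = K · i = 4.160 × 0.0009880 = 0.004110 m/day.
Seepage velocity v = q / n_e = 0.004110 / 0.18 = 0.02283 m/day.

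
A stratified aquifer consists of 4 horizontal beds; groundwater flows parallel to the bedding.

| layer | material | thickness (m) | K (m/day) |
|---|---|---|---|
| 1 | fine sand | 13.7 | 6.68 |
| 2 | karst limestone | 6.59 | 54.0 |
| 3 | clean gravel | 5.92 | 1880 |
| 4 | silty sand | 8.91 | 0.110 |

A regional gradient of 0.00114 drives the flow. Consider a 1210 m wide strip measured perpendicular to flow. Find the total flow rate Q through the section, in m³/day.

16000

Flow is parallel to layering, so each bed carries its own Darcy discharge and the transmissivities add.
Σ(K_i·b_i) = 6.68×13.7 + 54.0×6.59 + 1880×5.92 + 0.110×8.91 = 11578 m²/day.
Hydraulic gradient i = 0.00114.
Q = Σ(K_i·b_i) · W · i = 11578 × 1210 × 0.001140 = 15971 m³/day.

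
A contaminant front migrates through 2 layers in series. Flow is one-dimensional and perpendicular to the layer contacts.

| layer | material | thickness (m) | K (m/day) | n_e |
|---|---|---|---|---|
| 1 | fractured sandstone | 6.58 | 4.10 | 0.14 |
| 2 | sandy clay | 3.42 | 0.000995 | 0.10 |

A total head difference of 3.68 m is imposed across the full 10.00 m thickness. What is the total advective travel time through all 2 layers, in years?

3.23

With flow normal to the layers, continuity requires the same specific discharge q through every layer.
Σ(b_i/K_i) = 6.58/4.10 + 3.42/0.000995 = 3439 d.
q = Δh / Σ(b_i/K_i) = 3.68 / 3439 = 0.001070 m/day.
In each layer the seepage velocity is v_i = q/n_i, so the layer transit time is t_i = b_i·n_i / q:
  layer 1 (fractured sandstone): t_1 = 6.58 × 0.14 / 0.001070 = 860.8 d
  layer 2 (sandy clay): t_2 = 3.42 × 0.10 / 0.001070 = 319.6 d
Total t = Σ t_i = 1180 days = 3.232 years.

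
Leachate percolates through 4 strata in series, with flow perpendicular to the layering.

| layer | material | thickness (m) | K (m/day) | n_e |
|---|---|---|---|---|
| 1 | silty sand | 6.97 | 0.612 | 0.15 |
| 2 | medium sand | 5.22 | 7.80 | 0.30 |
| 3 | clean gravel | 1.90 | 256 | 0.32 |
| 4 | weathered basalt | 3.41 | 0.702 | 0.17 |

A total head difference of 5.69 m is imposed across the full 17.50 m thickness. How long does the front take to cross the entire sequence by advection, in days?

With flow normal to the layers, continuity requires the same specific discharge q through every layer.
Σ(b_i/K_i) = 6.97/0.612 + 5.22/7.80 + 1.90/256 + 3.41/0.702 = 16.92 d.
q = Δh / Σ(b_i/K_i) = 5.69 / 16.92 = 0.3362 m/day.
In each layer the seepage velocity is v_i = q/n_i, so the layer transit time is t_i = b_i·n_i / q:
  layer 1 (silty sand): t_1 = 6.97 × 0.15 / 0.3362 = 3.110 d
  layer 2 (medium sand): t_2 = 5.22 × 0.30 / 0.3362 = 4.658 d
  layer 3 (clean gravel): t_3 = 1.90 × 0.32 / 0.3362 = 1.808 d
  layer 4 (weathered basalt): t_4 = 3.41 × 0.17 / 0.3362 = 1.724 d
Total t = Σ t_i = 11.30 days.

11.3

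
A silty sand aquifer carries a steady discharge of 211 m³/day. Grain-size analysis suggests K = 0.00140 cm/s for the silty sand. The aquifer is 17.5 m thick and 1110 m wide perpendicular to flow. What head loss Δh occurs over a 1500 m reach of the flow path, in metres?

Convert K: 0.00140 cm/s × 864 = 1.210 m/day.
Cross-sectional area A = 1110 × 17.5 = 19425 m².
From Q = K·A·i, i = Q / (K·A) = 211 / (1.210 × 19425) = 0.008980.
Head loss Δh = i · L = 0.008980 × 1500 = 13.47 m.

13.5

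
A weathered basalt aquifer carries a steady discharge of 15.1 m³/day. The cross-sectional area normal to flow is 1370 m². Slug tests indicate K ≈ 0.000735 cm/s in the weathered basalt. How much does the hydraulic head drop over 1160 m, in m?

Convert K: 0.000735 cm/s × 864 = 0.6350 m/day.
From Q = K·A·i, i = Q / (K·A) = 15.1 / (0.6350 × 1370) = 0.01736.
Head loss Δh = i · L = 0.01736 × 1160 = 20.13 m.

20.1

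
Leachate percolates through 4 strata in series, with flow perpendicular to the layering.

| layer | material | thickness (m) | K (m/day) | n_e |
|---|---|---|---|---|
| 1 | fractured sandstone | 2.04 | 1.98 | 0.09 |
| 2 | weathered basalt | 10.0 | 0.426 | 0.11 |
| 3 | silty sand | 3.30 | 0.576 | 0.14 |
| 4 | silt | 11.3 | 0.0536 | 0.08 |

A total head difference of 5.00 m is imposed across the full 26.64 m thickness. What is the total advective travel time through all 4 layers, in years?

0.350

With flow normal to the layers, continuity requires the same specific discharge q through every layer.
Σ(b_i/K_i) = 2.04/1.98 + 10.0/0.426 + 3.30/0.576 + 11.3/0.0536 = 241.1 d.
q = Δh / Σ(b_i/K_i) = 5.00 / 241.1 = 0.02074 m/day.
In each layer the seepage velocity is v_i = q/n_i, so the layer transit time is t_i = b_i·n_i / q:
  layer 1 (fractured sandstone): t_1 = 2.04 × 0.09 / 0.02074 = 8.852 d
  layer 2 (weathered basalt): t_2 = 10.0 × 0.11 / 0.02074 = 53.03 d
  layer 3 (silty sand): t_3 = 3.30 × 0.14 / 0.02074 = 22.27 d
  layer 4 (silt): t_4 = 11.3 × 0.08 / 0.02074 = 43.58 d
Total t = Σ t_i = 127.7 days = 0.3497 years.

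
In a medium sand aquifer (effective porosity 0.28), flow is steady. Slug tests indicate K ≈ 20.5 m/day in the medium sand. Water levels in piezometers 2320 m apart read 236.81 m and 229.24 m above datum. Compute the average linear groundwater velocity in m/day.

0.239

Hydraulic gradient i = (236.81 − 229.24) / 2320 = 7.57 / 2320 = 0.003263.
Darcy flux q = K · i = 20.50 × 0.003263 = 0.06689 m/day.
Seepage velocity v = q / n_e = 0.06689 / 0.28 = 0.2389 m/day.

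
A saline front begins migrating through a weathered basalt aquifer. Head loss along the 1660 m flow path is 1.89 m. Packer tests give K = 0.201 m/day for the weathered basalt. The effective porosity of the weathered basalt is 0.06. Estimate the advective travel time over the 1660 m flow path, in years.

Hydraulic gradient i = Δh / L = 1.89 / 1660 = 0.001139.
Darcy flux q = K · i = 0.2010 × 0.001139 = 0.0002288 m/day.
Seepage velocity v = q / n_e = 0.0002288 / 0.06 = 0.003814 m/day.
Travel time t = L / v = 1660 / 0.003814 = 4.352e+05 days = 1192 years.

1190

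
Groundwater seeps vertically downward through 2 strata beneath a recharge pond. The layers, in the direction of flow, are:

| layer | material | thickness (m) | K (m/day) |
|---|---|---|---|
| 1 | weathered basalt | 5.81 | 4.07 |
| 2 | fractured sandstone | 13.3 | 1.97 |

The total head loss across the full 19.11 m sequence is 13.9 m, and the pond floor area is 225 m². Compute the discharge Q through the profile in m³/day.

Flow is perpendicular to layering, so the layers act in series and the equivalent K is the thickness-weighted harmonic mean.
Total thickness L = 5.81 + 13.3 = 19.11 m.
Σ(b_i/K_i) = 5.81/4.07 + 13.3/1.97 = 8.179 d.
K_eq = L / Σ(b_i/K_i) = 19.11 / 8.179 = 2.337 m/day.
Q = K_eq · A · (Δh/L) = 2.337 × 225 × (13.9/19.11) = 382.4 m³/day.

382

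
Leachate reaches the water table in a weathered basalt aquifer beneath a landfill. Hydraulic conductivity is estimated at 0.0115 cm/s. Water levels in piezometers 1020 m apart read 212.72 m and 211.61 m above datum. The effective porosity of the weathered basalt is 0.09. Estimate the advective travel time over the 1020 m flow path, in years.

23.2

Convert K: 0.0115 cm/s × 864 = 9.936 m/day.
Hydraulic gradient i = (212.72 − 211.61) / 1020 = 1.11 / 1020 = 0.001088.
Darcy flux q = K · i = 9.936 × 0.001088 = 0.01081 m/day.
Seepage velocity v = q / n_e = 0.01081 / 0.09 = 0.1201 m/day.
Travel time t = L / v = 1020 / 0.1201 = 8490 days = 23.24 years.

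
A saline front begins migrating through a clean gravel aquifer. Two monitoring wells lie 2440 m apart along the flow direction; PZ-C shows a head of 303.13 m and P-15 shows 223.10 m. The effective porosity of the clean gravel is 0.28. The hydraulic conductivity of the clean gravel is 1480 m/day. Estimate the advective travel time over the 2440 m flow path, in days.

Hydraulic gradient i = (303.13 − 223.10) / 2440 = 80.03 / 2440 = 0.03280.
Darcy flux q = K · i = 1480 × 0.03280 = 48.54 m/day.
Seepage velocity v = q / n_e = 48.54 / 0.28 = 173.4 m/day.
Travel time t = L / v = 2440 / 173.4 = 14.07 days.

14.1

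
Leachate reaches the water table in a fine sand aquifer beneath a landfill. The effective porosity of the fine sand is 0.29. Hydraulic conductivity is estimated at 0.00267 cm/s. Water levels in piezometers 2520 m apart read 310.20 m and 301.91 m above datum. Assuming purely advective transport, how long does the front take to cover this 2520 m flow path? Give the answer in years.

Convert K: 0.00267 cm/s × 864 = 2.307 m/day.
Hydraulic gradient i = (310.20 − 301.91) / 2520 = 8.29 / 2520 = 0.003290.
Darcy flux q = K · i = 2.307 × 0.003290 = 0.007589 m/day.
Seepage velocity v = q / n_e = 0.007589 / 0.29 = 0.02617 m/day.
Travel time t = L / v = 2520 / 0.02617 = 96299 days = 263.7 years.

264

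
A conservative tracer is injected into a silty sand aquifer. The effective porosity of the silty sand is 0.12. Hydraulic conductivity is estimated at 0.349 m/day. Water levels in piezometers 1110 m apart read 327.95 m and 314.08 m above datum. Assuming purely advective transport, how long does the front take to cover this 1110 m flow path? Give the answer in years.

83.6

Hydraulic gradient i = (327.95 − 314.08) / 1110 = 13.87 / 1110 = 0.01250.
Darcy flux q = K · i = 0.3490 × 0.01250 = 0.004361 m/day.
Seepage velocity v = q / n_e = 0.004361 / 0.12 = 0.03634 m/day.
Travel time t = L / v = 1110 / 0.03634 = 30544 days = 83.62 years.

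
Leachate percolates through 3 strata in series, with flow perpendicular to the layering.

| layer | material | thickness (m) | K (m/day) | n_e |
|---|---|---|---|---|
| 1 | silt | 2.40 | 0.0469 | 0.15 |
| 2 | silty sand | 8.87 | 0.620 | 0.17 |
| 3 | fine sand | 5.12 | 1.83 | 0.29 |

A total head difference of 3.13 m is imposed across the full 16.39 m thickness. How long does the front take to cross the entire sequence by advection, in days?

73.1

With flow normal to the layers, continuity requires the same specific discharge q through every layer.
Σ(b_i/K_i) = 2.40/0.0469 + 8.87/0.620 + 5.12/1.83 = 68.28 d.
q = Δh / Σ(b_i/K_i) = 3.13 / 68.28 = 0.04584 m/day.
In each layer the seepage velocity is v_i = q/n_i, so the layer transit time is t_i = b_i·n_i / q:
  layer 1 (silt): t_1 = 2.40 × 0.15 / 0.04584 = 7.853 d
  layer 2 (silty sand): t_2 = 8.87 × 0.17 / 0.04584 = 32.89 d
  layer 3 (fine sand): t_3 = 5.12 × 0.29 / 0.04584 = 32.39 d
Total t = Σ t_i = 73.13 days.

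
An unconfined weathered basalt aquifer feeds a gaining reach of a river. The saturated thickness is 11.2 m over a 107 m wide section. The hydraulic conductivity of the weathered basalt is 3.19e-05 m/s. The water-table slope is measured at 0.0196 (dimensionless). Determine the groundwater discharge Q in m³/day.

64.7

Convert K: 3.19e-05 m/s × 86400 = 2.756 m/day.
Cross-sectional area A = 107 × 11.2 = 1198 m².
Hydraulic gradient i = 0.0196.
Darcy's law: Q = K · A · i = 2.756 × 1198 × 0.01960 = 64.74 m³/day.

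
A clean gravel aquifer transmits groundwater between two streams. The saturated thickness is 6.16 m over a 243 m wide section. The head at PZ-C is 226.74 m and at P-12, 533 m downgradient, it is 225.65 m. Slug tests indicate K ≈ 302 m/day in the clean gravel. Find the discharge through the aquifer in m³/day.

924

Cross-sectional area A = 243 × 6.16 = 1497 m².
Hydraulic gradient i = (226.74 − 225.65) / 533 = 1.09 / 533 = 0.002045.
Darcy's law: Q = K · A · i = 302.0 × 1497 × 0.002045 = 924.5 m³/day.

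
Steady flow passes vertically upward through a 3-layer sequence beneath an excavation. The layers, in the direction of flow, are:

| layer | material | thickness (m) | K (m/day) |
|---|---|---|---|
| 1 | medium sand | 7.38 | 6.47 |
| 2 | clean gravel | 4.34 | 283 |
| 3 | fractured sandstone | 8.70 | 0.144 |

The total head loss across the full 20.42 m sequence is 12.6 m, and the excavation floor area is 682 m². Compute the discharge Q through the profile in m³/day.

Flow is perpendicular to layering, so the layers act in series and the equivalent K is the thickness-weighted harmonic mean.
Total thickness L = 7.38 + 4.34 + 8.70 = 20.42 m.
Σ(b_i/K_i) = 7.38/6.47 + 4.34/283 + 8.70/0.144 = 61.57 d.
K_eq = L / Σ(b_i/K_i) = 20.42 / 61.57 = 0.3316 m/day.
Q = K_eq · A · (Δh/L) = 0.3316 × 682 × (12.6/20.42) = 139.6 m³/day.

140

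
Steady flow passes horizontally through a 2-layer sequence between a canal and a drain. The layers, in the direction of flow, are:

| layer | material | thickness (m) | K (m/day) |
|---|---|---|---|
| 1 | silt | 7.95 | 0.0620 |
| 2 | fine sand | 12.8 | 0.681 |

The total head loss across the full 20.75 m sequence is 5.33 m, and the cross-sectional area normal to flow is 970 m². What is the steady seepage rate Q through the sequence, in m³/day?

Flow is perpendicular to layering, so the layers act in series and the equivalent K is the thickness-weighted harmonic mean.
Total thickness L = 7.95 + 12.8 = 20.75 m.
Σ(b_i/K_i) = 7.95/0.0620 + 12.8/0.681 = 147.0 d.
K_eq = L / Σ(b_i/K_i) = 20.75 / 147.0 = 0.1411 m/day.
Q = K_eq · A · (Δh/L) = 0.1411 × 970 × (5.33/20.75) = 35.17 m³/day.

35.2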